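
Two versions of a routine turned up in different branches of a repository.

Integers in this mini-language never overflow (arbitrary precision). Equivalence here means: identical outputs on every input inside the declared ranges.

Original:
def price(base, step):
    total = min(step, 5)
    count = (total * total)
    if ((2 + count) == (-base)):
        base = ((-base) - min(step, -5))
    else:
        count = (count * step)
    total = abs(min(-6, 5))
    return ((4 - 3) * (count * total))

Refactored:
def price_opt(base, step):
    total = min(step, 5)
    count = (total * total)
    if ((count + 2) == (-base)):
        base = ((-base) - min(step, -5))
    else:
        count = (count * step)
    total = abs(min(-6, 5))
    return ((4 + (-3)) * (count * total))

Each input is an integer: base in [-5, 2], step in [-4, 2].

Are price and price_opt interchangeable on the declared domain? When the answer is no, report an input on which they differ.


Differences: arithmetic usage differs — yet all 56 inputs agree.
verdict: equivalent


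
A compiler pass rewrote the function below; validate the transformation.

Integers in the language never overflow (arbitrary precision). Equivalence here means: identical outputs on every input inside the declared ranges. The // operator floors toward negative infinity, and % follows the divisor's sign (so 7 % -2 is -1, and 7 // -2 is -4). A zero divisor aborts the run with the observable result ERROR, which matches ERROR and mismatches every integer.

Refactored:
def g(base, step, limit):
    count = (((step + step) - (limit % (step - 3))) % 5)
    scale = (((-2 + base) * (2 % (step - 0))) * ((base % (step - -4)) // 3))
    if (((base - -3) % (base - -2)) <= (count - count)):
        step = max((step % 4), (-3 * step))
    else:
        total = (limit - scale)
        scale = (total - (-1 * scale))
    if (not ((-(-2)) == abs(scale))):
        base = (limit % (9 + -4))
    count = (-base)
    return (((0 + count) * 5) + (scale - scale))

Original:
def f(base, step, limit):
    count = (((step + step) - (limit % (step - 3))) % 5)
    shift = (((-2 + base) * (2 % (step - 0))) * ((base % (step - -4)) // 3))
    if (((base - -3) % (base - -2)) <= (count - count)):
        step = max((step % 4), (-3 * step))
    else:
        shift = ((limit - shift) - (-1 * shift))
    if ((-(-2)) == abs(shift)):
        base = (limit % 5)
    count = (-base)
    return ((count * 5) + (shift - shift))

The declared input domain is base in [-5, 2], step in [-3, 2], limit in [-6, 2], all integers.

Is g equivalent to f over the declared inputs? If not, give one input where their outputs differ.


Run the pair on base=-5, step=-3, limit=-6.
f: count becomes 4; next shift becomes 0; next (((base - -3) % (base - -2)) <= (count - count)) evaluates to true; next step becomes 9; next ((-(-2)) == abs(shift)) evaluates to false; next count becomes 5; next final value 25
g: count becomes 4; next scale becomes 0; next (((base - -3) % (base - -2)) <= (count - count)) evaluates to true; next step becomes 9; next (not ((-(-2)) == abs(scale))) evaluates to true; next base becomes 4; next count becomes -4; next final value -20
25 vs -20 — the two versions disagree here.
verdict: not equivalent; witness: base=-5, step=-3, limit=-6


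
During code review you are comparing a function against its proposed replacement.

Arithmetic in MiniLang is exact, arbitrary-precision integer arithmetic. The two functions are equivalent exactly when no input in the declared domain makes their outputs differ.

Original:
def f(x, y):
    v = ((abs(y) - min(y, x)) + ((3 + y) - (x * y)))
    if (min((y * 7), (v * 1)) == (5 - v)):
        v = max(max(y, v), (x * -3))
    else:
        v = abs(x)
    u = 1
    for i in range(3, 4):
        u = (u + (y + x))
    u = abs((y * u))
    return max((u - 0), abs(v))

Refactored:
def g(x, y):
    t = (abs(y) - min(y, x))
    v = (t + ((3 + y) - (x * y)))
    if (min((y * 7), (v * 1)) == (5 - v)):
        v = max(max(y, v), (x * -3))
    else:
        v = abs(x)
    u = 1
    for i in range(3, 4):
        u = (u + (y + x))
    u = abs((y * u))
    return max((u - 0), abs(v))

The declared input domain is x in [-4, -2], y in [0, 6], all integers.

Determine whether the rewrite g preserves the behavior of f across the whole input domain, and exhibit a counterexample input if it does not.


The two versions differ — the changes include statement counts differ, plus local variable names differ.
One worked example (x=-4, y=0) — f: v := 7 | (min((y * 7), (v * 1)) == (5 - v)): false | v := 4 | u := 1 | iter i=3: | u := -3 | u := 0 | result 4; g: t := 4 | v := 7 | (min((y * 7), (v * 1)) == (5 - v)): false | v := 4 | u := 1 | iter i=3: | u := -3 | u := 0 | result 4; agreement on 4.
Every one of the 21 inputs gives matching results.
verdict: equivalent


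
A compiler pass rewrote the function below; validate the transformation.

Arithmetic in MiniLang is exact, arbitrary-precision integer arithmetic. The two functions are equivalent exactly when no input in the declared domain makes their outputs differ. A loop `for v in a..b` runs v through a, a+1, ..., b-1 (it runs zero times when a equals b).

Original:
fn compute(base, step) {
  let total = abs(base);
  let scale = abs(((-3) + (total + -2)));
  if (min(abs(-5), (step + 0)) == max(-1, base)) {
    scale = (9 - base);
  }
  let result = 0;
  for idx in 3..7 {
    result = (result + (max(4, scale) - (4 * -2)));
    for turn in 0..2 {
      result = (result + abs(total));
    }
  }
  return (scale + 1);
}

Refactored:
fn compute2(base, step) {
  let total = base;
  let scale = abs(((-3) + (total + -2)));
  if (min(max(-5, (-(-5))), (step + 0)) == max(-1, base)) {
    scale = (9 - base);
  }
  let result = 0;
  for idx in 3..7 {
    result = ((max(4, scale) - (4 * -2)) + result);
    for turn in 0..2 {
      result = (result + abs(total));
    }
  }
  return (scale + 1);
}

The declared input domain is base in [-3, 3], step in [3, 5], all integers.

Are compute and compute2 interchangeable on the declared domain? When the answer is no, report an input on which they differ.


Try base=-3, step=3.
compute: total becomes 3; next scale becomes 2; next (min(abs(-5), (step + 0)) == max(-1, base)) evaluates to false; next result becomes 0; next at idx=3:; next result becomes 12; next at turn=0:; next result becomes 15; next at turn=1:; next result becomes 18; next at idx=4:; next result becomes 30; next at turn=0:; next result becomes 33; next at turn=1:; next result becomes 36; next at idx=5:; next result becomes 48; next at turn=0:; next result becomes 51; next at turn=1:; next result becomes 54; next at idx=6:; next result becomes 66; next at turn=0:; next result becomes 69; next at turn=1:; next result becomes 72; next final value 3
compute2: total becomes -3; next scale becomes 8; next (min(max(-5, (-(-5))), (step + 0)) == max(-1, base)) evaluates to false; next result becomes 0; next at idx=3:; next result becomes 16; next at turn=0:; next result becomes 19; next at turn=1:; next result becomes 22; next at idx=4:; next result becomes 38; next at turn=0:; next result becomes 41; next at turn=1:; next result becomes 44; next at idx=5:; next result becomes 60; next at turn=0:; next result becomes 63; next at turn=1:; next result becomes 66; next at idx=6:; next result becomes 82; next at turn=0:; next result becomes 85; next at turn=1:; next result becomes 88; next final value 9
3 against 9: the behavior changed.
verdict: not equivalent; witness: base=-3, step=3


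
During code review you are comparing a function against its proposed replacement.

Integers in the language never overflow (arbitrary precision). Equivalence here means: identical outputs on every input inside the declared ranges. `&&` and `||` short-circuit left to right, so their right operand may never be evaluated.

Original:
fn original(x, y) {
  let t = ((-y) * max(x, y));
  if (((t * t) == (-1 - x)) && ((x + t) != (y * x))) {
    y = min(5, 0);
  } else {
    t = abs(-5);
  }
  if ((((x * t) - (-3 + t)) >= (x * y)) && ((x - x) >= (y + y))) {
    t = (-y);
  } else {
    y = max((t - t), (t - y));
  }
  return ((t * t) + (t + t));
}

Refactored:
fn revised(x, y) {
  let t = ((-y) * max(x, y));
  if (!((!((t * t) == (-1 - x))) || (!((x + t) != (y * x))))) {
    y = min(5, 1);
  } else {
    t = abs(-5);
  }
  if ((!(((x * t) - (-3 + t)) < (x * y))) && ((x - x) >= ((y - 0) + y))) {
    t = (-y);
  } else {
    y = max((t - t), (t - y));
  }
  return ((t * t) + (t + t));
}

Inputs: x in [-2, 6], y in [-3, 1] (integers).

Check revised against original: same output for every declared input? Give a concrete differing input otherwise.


Run the pair on x=-2, y=-1.
original: t = -1; (((t * t) == (-1 - x)) && ((x + t) != (y * x))) -> true; y = 0; ((((x * t) - (-3 + t)) >= (x * y)) && ((x - x) >= (y + y))) -> true; t = 0; return 0
revised: t = -1; (!((!((t * t) == (-1 - x))) || (!((x + t) != (y * x))))) -> true; y = 1; ((!(((x * t) - (-3 + t)) < (x * y))) && ((x - x) >= ((y - 0) + y))) -> false; y = 0; return -1
0 and -1 differ, so these are not the same function on this domain.
verdict: not equivalent; witness: x=-2, y=-1


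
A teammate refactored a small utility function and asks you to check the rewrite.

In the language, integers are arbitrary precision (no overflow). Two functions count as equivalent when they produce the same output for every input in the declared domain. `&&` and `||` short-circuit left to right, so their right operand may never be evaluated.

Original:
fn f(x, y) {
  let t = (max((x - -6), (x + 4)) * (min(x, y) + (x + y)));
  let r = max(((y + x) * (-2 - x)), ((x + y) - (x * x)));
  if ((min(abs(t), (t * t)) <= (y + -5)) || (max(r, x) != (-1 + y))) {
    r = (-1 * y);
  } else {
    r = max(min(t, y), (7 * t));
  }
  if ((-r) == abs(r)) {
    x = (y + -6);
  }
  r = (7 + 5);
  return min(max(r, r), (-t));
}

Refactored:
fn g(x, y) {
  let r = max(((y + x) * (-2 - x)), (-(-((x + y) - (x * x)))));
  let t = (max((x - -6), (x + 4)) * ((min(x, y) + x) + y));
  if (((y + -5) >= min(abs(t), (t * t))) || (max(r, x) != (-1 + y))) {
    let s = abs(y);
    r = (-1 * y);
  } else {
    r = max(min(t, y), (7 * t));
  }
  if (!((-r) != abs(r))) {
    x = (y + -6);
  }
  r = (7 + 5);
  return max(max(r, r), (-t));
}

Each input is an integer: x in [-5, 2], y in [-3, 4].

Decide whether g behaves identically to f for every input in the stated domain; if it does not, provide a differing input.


Not equivalent: x=-5, y=-3 separates them (12 vs 13).
f: t := -13 | r := -24 | ((min(abs(t), (t * t)) <= (y + -5)) || (max(r, x) != (-1 + y))): true | r := 3 | ((-r) == abs(r)): false | r := 12 | result 12
g: r := -24 | t := -13 | (((y + -5) >= min(abs(t), (t * t))) || (max(r, x) != (-1 + y))): true | s := 3 | r := 3 | (!((-r) != abs(r))): false | r := 12 | result 13
verdict: not equivalent; witness: x=-5, y=-3


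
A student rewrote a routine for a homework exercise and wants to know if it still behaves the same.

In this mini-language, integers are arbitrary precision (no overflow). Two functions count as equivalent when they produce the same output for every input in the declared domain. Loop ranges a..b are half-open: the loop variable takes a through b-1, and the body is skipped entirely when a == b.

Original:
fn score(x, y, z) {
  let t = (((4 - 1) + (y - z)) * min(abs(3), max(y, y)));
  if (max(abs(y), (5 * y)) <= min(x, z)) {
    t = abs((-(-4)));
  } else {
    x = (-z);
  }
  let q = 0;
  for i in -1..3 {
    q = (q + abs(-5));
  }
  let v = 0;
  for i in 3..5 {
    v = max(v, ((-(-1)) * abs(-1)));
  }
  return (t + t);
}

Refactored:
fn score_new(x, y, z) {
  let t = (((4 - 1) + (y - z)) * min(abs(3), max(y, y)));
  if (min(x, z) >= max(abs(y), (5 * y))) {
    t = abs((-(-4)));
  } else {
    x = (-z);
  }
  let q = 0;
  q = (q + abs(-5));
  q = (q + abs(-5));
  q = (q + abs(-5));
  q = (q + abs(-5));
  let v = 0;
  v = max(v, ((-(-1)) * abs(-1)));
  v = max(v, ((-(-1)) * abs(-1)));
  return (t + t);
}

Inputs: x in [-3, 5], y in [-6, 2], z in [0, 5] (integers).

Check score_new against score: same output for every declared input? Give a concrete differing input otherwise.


This is a faithful refactor — local variable names differ; also constant usage differs; also comparison usage differs; also min/max/abs usage differs; also arithmetic usage differs; also statement counts differ; also loop structure differs, but the computed results match everywhere.
One worked example (x=1, y=-3, z=0) — score: t := 0 | (max(abs(y), (5 * y)) <= min(x, z)): false | x := 0 | q := 0 | iter i=-1: | q := 5 | iter i=0: | q := 10 | iter i=1: | q := 15 | iter i=2: | q := 20 | v := 0 | iter i=3: | v := 1 | iter i=4: | v := 1 | result 0; score_new: t := 0 | (min(x, z) >= max(abs(y), (5 * y))): false | x := 0 | q := 0 | q := 5 | q := 10 | q := 15 | q := 20 | v := 0 | v := 1 | v := 1 | result 0; agreement on 0.
Every one of the 486 inputs gives matching results.
verdict: equivalent


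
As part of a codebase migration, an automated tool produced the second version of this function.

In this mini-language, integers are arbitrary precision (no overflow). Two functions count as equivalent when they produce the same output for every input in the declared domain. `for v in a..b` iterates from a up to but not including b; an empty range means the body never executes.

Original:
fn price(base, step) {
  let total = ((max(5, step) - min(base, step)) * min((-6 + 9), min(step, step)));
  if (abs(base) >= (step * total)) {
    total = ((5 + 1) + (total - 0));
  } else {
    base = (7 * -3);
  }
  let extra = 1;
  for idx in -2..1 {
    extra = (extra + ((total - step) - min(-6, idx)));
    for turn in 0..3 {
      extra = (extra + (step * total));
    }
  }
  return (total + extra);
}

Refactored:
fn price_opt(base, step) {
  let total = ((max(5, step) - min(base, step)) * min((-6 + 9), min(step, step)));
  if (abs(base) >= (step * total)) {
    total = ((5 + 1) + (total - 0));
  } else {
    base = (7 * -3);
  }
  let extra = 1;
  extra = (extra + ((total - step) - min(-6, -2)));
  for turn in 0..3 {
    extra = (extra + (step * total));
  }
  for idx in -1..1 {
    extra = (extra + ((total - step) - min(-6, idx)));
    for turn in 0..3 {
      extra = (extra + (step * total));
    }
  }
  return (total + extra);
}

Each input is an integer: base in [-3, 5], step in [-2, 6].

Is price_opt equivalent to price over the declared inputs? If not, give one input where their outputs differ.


Side by side, the visible changes include: min/max/abs usage differs, loop structure differs, statement counts differ, arithmetic usage differs, constant usage differs.
Tracing base=1, step=2: price: total := 8 | (abs(base) >= (step * total)): false | base := -21 | extra := 1 | iter idx=-2: | extra := 13 | iter turn=0: | extra := 29 | iter turn=1: | extra := 45 | iter turn=2: | extra := 61 | iter idx=-1: | extra := 73 | iter turn=0: | extra := 89 | iter turn=1: | extra := 105 | iter turn=2: | extra := 121 | iter idx=0: | extra := 133 | iter turn=0: | extra := 149 | iter turn=1: | extra := 165 | iter turn=2: | extra := 181 | result 189 | price_opt: total := 8 | (abs(base) >= (step * total)): false | base := -21 | extra := 1 | extra := 13 | iter turn=0: | extra := 29 | iter turn=1: | extra := 45 | iter turn=2: | extra := 61 | iter idx=-1: | extra := 73 | iter turn=0: | extra := 89 | iter turn=1: | extra := 105 | iter turn=2: | extra := 121 | iter idx=0: | extra := 133 | iter turn=0: | extra := 149 | iter turn=1: | extra := 165 | iter turn=2: | extra := 181 | result 189 — matching result 189.
An exhaustive pass over the 81 declared inputs shows identical outputs.
verdict: equivalent


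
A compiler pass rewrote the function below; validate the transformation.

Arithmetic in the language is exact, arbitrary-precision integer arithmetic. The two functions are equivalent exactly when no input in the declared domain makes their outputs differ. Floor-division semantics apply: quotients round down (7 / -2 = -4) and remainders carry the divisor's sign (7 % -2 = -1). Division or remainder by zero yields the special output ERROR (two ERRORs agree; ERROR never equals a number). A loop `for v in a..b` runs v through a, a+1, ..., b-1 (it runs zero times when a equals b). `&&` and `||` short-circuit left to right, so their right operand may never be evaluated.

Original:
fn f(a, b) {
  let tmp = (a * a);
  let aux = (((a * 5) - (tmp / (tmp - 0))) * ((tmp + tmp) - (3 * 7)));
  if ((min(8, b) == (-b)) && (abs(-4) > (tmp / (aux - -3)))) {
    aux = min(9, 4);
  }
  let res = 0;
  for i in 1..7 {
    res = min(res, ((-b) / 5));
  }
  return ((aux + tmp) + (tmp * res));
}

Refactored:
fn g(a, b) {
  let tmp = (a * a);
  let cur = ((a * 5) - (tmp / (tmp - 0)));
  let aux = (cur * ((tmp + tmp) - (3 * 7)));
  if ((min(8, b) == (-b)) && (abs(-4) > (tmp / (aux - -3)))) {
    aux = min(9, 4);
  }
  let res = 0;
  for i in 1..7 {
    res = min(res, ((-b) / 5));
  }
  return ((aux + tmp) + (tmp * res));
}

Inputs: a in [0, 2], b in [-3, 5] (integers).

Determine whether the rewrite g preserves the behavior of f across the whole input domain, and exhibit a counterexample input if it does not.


Equivalent — the differences include local variable names differ, and statement counts differ, yet no declared input distinguishes the two.
One worked example (a=0, b=2) — f: tmp = 0; division by zero -> ERROR; g: tmp = 0; division by zero -> ERROR; agreement on ERROR.
Checked all 27 inputs in the declared domain: the outputs agree on every one.
verdict: equivalent


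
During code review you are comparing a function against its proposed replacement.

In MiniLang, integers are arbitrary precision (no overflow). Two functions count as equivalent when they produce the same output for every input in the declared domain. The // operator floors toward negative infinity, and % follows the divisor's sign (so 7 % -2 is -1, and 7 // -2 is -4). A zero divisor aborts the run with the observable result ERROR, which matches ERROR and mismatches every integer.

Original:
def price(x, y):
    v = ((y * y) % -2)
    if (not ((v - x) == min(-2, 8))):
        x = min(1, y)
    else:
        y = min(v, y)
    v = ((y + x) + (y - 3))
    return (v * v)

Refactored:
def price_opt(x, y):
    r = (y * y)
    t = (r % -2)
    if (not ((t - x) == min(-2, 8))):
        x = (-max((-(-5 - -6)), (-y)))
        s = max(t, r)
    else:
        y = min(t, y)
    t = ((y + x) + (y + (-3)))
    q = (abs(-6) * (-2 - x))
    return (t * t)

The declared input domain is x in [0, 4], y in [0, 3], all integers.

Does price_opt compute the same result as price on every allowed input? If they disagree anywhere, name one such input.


Differences: min/max/abs usage differs, plus local variable names differ, plus constant usage differs, plus statement counts differ, plus arithmetic usage differs — yet all 20 inputs agree.
verdict: equivalent


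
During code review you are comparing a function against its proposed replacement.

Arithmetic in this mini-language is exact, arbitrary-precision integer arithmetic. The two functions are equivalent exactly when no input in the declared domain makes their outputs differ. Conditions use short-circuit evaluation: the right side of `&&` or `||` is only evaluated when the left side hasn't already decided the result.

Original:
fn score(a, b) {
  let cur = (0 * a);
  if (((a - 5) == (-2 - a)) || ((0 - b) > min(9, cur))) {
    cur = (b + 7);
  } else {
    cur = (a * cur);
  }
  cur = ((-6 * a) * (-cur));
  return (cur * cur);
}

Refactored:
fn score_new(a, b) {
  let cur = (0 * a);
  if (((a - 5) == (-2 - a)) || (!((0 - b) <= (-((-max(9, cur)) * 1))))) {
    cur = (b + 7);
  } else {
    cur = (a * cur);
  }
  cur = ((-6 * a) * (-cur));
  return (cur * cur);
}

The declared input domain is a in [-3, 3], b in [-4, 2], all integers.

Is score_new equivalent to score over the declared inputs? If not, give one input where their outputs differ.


Not equivalent: a=-3, b=-4 separates them (2916 vs 0).
score: cur := 0 | (((a - 5) == (-2 - a)) || ((0 - b) > min(9, cur))): true | cur := 3 | cur := -54 | result 2916
score_new: cur := 0 | (((a - 5) == (-2 - a)) || (!((0 - b) <= (-((-max(9, cur)) * 1))))): false | cur := 0 | cur := 0 | result 0
verdict: not equivalent; witness: a=-3, b=-4


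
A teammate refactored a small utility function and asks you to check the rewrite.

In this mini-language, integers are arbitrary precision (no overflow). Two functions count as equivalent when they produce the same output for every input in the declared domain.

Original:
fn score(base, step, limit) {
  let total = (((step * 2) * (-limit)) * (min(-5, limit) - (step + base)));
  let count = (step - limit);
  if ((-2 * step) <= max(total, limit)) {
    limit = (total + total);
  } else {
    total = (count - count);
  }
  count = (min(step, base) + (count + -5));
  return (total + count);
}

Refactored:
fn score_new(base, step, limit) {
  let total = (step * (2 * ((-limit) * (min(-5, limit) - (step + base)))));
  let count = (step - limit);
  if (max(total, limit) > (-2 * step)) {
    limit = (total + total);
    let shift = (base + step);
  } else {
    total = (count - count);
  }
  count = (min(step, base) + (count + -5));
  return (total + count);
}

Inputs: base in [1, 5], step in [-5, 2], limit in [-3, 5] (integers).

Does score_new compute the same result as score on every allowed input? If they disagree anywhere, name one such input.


Input base=1, step=-5, limit=-1: -4 from score versus -14 from score_new.
verdict: not equivalent; witness: base=1, step=-5, limit=-1


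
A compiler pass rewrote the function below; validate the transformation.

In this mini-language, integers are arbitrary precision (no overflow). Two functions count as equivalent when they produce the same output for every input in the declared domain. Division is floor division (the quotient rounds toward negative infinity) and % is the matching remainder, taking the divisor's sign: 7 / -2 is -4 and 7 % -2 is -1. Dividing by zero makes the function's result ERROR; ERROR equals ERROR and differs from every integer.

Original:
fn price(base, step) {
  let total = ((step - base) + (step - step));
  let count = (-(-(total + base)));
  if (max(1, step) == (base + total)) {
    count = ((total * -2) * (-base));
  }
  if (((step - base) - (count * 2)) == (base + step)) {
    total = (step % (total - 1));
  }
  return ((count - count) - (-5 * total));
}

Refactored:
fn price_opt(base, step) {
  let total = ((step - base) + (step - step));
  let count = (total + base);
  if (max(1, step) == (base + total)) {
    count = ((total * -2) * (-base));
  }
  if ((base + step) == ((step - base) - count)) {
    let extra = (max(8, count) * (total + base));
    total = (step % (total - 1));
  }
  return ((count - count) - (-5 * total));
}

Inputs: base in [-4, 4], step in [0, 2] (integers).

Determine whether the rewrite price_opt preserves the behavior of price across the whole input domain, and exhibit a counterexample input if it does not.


Evaluate both at base=3, step=2.
price: total := -1 | count := 2 | (max(1, step) == (base + total)): true | count := -6 | (((step - base) - (count * 2)) == (base + step)): false | result -5
price_opt: total := -1 | count := 2 | (max(1, step) == (base + total)): true | count := -6 | ((base + step) == ((step - base) - count)): true | extra := 16 | total := 0 | result 0
-5 vs 0 — the two versions disagree here.
verdict: not equivalent; witness: base=3, step=2


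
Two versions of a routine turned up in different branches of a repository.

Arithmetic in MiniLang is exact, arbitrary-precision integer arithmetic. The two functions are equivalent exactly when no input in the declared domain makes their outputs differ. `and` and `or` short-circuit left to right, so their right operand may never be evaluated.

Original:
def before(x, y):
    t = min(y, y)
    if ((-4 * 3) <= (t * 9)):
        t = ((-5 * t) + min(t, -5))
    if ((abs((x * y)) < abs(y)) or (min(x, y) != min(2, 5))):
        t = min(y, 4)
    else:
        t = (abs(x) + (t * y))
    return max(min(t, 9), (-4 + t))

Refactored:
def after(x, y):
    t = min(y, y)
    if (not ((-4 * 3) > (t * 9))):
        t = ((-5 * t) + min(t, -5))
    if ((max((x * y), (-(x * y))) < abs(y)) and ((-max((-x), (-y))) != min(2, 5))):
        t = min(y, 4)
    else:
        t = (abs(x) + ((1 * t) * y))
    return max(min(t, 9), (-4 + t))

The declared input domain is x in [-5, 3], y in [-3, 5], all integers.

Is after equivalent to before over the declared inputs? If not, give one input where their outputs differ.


Evaluate both at x=-5, y=-3.
before: t becomes -3; next ((-4 * 3) <= (t * 9)) evaluates to false; next ((abs((x * y)) < abs(y)) or (min(x, y) != min(2, 5))) evaluates to true; next t becomes -3; next final value -3
after: t becomes -3; next (not ((-4 * 3) > (t * 9))) evaluates to false; next ((max((x * y), (-(x * y))) < abs(y)) and ((-max((-x), (-y))) != min(2, 5))) evaluates to false; next t becomes 14; next final value 10
-3 and 10 differ, so these are not the same function on this domain.
verdict: not equivalent; witness: x=-5, y=-3


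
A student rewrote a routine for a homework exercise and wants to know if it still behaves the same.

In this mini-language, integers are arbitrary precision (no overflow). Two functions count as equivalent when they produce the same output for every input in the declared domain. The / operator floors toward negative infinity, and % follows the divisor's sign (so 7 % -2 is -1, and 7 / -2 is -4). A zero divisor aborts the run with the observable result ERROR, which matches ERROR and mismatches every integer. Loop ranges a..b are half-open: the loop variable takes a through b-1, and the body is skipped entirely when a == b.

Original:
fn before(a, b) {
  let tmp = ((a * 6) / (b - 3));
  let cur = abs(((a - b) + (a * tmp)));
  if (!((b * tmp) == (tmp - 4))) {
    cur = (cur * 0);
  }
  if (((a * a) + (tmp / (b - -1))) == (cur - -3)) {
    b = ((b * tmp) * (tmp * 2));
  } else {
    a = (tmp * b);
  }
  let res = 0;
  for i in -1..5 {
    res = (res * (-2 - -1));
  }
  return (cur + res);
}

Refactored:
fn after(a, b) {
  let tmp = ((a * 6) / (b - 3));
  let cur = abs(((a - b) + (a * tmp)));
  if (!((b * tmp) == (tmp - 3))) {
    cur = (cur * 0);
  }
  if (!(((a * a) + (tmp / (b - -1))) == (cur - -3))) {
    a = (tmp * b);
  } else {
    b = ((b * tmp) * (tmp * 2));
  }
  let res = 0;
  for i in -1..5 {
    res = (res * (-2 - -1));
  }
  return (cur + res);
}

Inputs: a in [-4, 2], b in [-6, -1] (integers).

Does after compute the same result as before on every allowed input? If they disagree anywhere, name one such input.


The rewrite breaks on a=-1, b=-3, where the results are 1 and 0.
before: tmp=1, then cur=1, then (!((b * tmp) == (tmp - 4))) is false, then (((a * a) + (tmp / (b - -1))) == (cur - -3)) is false, then a=-3, then res=0, then (i=-1), then res=0, then (i=0), then res=0, then (i=1), then res=0, then (i=2), then res=0, then (i=3), then res=0, then (i=4), then res=0, then returns 1
after: tmp=1, then cur=1, then (!((b * tmp) == (tmp - 3))) is true, then cur=0, then (!(((a * a) + (tmp / (b - -1))) == (cur - -3))) is true, then a=-3, then res=0, then (i=-1), then res=0, then (i=0), then res=0, then (i=1), then res=0, then (i=2), then res=0, then (i=3), then res=0, then (i=4), then res=0, then returns 0
verdict: not equivalent; witness: a=-1, b=-3


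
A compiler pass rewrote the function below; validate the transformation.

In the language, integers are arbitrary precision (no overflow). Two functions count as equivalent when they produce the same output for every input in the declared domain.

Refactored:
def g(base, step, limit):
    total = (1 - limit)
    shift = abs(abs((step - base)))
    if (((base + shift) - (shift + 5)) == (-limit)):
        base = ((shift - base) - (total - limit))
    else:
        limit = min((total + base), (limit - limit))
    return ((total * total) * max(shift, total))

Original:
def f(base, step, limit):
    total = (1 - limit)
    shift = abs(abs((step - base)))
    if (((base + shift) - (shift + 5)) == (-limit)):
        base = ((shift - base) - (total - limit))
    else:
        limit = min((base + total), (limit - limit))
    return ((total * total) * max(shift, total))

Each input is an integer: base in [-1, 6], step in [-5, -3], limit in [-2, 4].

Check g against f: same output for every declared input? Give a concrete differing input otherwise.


This is a faithful refactor — same computation, different form, but the computed results match everywhere.
As a probe, take base=2, step=-4, limit=1: f runs total becomes 0; next shift becomes 6; next (((base + shift) - (shift + 5)) == (-limit)) evaluates to false; next limit becomes 0; next final value 0; g runs total becomes 0; next shift becomes 6; next (((base + shift) - (shift + 5)) == (-limit)) evaluates to false; next limit becomes 0; next final value 0; both end at 0.
Across all 168 domain points the two functions coincide.
verdict: equivalent


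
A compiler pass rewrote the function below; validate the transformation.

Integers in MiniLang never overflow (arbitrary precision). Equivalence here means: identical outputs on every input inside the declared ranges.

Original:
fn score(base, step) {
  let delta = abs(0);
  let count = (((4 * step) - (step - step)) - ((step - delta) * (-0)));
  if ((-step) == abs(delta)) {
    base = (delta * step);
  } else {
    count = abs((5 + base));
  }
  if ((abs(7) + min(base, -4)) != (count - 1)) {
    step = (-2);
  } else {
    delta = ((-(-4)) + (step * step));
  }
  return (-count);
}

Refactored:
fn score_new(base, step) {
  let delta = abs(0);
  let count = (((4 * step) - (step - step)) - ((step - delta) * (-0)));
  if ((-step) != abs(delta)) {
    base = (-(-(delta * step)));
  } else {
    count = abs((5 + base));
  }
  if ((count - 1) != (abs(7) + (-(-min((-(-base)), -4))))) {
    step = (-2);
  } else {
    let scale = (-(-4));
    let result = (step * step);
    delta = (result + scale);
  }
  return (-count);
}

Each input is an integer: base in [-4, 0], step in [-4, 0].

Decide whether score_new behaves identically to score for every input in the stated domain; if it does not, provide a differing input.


Try base=-4, step=-4.
score: delta := 0 | count := -16 | ((-step) == abs(delta)): false | count := 1 | ((abs(7) + min(base, -4)) != (count - 1)): true | step := -2 | result -1
score_new: delta := 0 | count := -16 | ((-step) != abs(delta)): true | base := 0 | ((count - 1) != (abs(7) + (-(-min((-(-base)), -4))))): true | step := -2 | result 16
-1 against 16: the behavior changed.
verdict: not equivalent; witness: base=-4, step=-4


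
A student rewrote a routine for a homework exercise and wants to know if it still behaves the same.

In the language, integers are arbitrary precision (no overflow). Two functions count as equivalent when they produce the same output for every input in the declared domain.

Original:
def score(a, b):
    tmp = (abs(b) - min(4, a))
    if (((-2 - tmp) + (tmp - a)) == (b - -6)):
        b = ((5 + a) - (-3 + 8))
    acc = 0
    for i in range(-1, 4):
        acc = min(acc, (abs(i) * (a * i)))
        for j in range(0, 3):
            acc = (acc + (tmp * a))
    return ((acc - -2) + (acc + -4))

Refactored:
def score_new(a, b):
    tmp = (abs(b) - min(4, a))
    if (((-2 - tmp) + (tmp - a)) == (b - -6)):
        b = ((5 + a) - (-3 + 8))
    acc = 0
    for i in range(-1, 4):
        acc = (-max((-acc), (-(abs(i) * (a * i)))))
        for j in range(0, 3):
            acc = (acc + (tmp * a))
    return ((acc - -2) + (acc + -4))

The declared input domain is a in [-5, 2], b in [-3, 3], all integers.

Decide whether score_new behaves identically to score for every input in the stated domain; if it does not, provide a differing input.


The two versions differ — the changes include min/max/abs usage differs.
Tracing a=0, b=2: score: tmp becomes 2; next (((-2 - tmp) + (tmp - a)) == (b - -6)) evaluates to false; next acc becomes 0; next at i=-1:; next acc becomes 0; next at j=0:; next acc becomes 0; next at j=1:; next acc becomes 0; next at j=2:; next acc becomes 0; next at i=0:; next acc becomes 0; next at j=0:; next acc becomes 0; next at j=1:; next acc becomes 0; next at j=2:; next acc becomes 0; next at i=1:; next acc becomes 0; next at j=0:; next acc becomes 0; next at j=1:; next acc becomes 0; next at j=2:; next acc becomes 0; next at i=2:; next acc becomes 0; next at j=0:; next acc becomes 0; next at j=1:; next acc becomes 0; next at j=2:; next acc becomes 0; next at i=3:; next acc becomes 0; next at j=0:; next acc becomes 0; next at j=1:; next acc becomes 0; next at j=2:; next acc becomes 0; next final value -2 | score_new: tmp becomes 2; next (((-2 - tmp) + (tmp - a)) == (b - -6)) evaluates to false; next acc becomes 0; next at i=-1:; next acc becomes 0; next at j=0:; next acc becomes 0; next at j=1:; next acc becomes 0; next at j=2:; next acc becomes 0; next at i=0:; next acc becomes 0; next at j=0:; next acc becomes 0; next at j=1:; next acc becomes 0; next at j=2:; next acc becomes 0; next at i=1:; next acc becomes 0; next at j=0:; next acc becomes 0; next at j=1:; next acc becomes 0; next at j=2:; next acc becomes 0; next at i=2:; next acc becomes 0; next at j=0:; next acc becomes 0; next at j=1:; next acc becomes 0; next at j=2:; next acc becomes 0; next at i=3:; next acc becomes 0; next at j=0:; next acc becomes 0; next at j=1:; next acc becomes 0; next at j=2:; next acc becomes 0; next final value -2 — matching result -2.
Every one of the 56 inputs gives matching results.
verdict: equivalent


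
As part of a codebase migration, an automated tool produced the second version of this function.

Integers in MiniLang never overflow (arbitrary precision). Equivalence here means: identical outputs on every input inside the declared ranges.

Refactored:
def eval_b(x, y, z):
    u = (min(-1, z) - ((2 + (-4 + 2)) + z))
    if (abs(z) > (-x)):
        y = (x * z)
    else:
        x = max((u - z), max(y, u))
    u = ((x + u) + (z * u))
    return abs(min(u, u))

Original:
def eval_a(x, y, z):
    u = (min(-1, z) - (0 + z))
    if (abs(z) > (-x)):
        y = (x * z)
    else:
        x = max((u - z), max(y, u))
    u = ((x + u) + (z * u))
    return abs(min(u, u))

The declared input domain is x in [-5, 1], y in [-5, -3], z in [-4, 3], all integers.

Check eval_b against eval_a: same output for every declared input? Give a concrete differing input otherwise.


Reading the diff, among the changes: arithmetic usage differs, plus constant usage differs.
Tracing x=1, y=-4, z=-1: eval_a: u = 0; (abs(z) > (-x)) -> true; y = -1; u = 1; return 1 | eval_b: u = 0; (abs(z) > (-x)) -> true; y = -1; u = 1; return 1 — matching result 1.
An exhaustive pass over the 168 declared inputs shows identical outputs.
verdict: equivalent


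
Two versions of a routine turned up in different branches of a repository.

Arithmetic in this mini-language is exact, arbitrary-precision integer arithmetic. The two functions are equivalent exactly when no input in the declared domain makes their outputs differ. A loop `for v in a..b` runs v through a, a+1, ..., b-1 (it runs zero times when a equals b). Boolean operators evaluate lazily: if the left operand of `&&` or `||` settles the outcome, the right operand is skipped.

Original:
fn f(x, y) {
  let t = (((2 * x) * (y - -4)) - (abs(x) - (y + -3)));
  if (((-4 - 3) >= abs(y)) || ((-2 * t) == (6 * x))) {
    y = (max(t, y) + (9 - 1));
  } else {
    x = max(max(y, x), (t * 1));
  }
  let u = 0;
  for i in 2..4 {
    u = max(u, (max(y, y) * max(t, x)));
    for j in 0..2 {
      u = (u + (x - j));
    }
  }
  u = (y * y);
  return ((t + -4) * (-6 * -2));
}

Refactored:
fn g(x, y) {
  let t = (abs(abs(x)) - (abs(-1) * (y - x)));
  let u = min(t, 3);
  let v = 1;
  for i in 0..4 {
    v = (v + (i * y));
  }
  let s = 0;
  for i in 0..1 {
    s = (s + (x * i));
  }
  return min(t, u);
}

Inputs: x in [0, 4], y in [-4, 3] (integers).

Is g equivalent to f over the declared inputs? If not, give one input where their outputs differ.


Input x=0, y=-4: -132 from f versus 3 from g.
verdict: not equivalent; witness: x=0, y=-4


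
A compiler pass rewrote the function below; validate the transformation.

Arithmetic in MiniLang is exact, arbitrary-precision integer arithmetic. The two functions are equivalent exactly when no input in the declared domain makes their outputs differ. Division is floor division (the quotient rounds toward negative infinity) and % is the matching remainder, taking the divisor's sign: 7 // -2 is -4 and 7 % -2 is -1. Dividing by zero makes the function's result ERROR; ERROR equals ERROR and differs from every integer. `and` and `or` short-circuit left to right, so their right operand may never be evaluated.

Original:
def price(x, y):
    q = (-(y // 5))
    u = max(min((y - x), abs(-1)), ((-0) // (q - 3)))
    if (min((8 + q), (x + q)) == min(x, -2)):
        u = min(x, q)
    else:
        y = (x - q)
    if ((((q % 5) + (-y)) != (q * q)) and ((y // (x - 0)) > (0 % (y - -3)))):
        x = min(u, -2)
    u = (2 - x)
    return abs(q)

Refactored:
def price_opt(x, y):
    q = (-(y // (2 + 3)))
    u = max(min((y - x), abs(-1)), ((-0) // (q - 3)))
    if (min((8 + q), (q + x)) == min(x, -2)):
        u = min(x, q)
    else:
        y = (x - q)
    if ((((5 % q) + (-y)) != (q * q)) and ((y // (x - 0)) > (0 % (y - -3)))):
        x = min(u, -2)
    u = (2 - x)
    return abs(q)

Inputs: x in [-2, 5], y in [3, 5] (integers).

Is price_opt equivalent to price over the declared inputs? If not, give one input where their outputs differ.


Input x=-2, y=3: 0 from price versus ERROR from price_opt.
verdict: not equivalent; witness: x=-2, y=3


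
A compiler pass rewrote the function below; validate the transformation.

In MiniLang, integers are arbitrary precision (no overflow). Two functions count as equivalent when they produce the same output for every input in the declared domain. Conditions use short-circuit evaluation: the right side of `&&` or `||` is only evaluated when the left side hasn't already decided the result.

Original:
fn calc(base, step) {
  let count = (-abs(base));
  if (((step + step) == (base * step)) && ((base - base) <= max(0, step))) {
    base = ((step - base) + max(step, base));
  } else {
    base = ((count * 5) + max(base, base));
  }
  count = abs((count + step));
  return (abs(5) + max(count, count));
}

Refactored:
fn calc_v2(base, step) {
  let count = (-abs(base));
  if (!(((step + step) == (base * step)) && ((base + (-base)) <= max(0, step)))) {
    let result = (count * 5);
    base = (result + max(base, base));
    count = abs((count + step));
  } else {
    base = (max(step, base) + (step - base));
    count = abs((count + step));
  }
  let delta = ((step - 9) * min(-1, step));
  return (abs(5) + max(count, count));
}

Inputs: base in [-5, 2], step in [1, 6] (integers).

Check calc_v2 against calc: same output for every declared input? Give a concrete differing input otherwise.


Equivalent — the differences include boolean connective usage differs; local variable names differ; statement counts differ; constant usage differs; arithmetic usage differs; min/max/abs usage differs, yet no declared input distinguishes the two.
As a probe, take base=-5, step=1: calc runs count := -5 | (((step + step) == (base * step)) && ((base - base) <= max(0, step))): false | base := -30 | count := 4 | result 9; calc_v2 runs count := -5 | (!(((step + step) == (base * step)) && ((base + (-base)) <= max(0, step)))): true | result := -25 | base := -30 | count := 4 | delta := 8 | result 9; both end at 9.
An exhaustive pass over the 48 declared inputs shows identical outputs.
verdict: equivalent


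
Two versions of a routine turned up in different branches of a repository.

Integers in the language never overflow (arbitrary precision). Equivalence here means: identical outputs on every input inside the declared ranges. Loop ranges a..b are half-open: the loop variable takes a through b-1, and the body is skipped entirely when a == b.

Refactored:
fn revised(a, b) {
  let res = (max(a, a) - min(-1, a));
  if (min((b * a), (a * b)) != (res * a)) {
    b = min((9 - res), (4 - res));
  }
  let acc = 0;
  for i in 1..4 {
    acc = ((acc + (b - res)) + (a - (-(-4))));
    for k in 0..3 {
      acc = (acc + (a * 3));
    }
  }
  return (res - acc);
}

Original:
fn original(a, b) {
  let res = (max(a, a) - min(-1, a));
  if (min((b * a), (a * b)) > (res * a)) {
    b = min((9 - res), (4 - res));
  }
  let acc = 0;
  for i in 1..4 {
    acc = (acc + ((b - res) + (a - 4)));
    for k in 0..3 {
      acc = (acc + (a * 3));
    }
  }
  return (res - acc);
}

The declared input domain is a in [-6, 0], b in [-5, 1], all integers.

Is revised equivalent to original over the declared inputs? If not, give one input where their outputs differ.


Input a=-6, b=1: 189 from original versus 180 from revised.
verdict: not equivalent; witness: a=-6, b=1
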